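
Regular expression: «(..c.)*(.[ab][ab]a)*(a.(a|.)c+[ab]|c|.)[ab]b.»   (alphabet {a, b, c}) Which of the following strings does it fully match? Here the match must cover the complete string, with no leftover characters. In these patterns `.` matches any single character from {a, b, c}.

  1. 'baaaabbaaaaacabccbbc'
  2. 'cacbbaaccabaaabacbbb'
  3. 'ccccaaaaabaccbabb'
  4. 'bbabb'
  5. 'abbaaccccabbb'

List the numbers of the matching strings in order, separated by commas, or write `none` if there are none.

1 → no match
2 → no match
3 → match
4. 'bbabb' → no match
5 → match

3, 5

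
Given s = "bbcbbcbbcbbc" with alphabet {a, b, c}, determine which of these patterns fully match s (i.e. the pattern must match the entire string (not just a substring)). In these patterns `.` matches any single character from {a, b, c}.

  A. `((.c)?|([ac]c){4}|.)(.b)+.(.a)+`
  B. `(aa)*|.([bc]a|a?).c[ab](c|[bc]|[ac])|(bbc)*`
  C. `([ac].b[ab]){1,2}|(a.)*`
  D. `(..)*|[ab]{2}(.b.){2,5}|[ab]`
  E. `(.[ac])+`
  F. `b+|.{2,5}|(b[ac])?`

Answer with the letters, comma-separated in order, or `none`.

A → no match — must end with "a"
B → match
C → no match
D → match
E → no match
F → no match

B, D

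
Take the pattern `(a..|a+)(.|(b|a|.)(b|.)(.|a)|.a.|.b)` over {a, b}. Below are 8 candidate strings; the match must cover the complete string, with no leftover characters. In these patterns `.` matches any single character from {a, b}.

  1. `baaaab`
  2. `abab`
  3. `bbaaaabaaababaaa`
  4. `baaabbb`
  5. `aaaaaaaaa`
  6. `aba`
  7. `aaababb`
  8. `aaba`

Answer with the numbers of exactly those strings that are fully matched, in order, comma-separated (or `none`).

1 → no match — must start with `a`
2 → match
3 → no match — must start with `a`
4 → no match — must start with `a`
5 → match
6 → no match
7 → no match
8 → match

2, 5, 8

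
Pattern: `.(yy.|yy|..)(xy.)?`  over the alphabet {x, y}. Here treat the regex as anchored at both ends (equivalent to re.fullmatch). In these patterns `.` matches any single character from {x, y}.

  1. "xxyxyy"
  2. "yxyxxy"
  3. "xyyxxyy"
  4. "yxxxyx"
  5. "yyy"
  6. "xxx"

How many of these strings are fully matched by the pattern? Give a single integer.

5

1. "xxyxyy" → match
2. "yxyxxy" → no match
3. "xyyxxyy" → match
4. "yxxxyx" → match
5. "yyy" → match
6. "xxx" → match
Total matched: 5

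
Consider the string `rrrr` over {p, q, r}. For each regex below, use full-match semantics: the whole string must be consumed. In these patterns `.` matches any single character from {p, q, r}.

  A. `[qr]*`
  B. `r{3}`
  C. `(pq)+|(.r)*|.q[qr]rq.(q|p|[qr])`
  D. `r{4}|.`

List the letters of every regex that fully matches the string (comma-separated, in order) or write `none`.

A → match
B → no match
C → match
D → match

A, C, D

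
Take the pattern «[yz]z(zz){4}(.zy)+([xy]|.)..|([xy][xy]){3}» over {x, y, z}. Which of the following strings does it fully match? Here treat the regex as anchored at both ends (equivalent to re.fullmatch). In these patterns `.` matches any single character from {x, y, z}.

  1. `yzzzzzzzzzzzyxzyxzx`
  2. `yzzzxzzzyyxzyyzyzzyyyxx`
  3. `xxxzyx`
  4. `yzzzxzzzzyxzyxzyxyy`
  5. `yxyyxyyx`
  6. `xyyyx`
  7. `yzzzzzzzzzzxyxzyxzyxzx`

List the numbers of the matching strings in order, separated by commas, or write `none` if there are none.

1 → match
2 → no match
3 → no match
4 → no match
5 → no match
6 → no match
7 → no match

1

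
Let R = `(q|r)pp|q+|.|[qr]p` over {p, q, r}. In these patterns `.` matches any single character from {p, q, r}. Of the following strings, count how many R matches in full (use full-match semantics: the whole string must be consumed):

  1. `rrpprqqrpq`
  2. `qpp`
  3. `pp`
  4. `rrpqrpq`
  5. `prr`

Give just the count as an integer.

1

1 → no match
2 → match
3 → no match
4 → no match
5 → no match
Total matched: 1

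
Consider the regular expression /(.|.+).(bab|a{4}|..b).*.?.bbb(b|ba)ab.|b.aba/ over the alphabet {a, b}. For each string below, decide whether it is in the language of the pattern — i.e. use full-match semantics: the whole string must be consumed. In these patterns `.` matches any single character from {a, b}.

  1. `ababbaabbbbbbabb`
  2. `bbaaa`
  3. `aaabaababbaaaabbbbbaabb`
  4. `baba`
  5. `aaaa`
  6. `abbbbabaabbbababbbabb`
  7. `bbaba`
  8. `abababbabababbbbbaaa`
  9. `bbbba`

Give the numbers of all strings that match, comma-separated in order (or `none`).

1, 3, 7

1 → match
2 → no match
3 → match
4 → no match
5 → no match
6 → no match
7 → match
8 → no match
9 → no match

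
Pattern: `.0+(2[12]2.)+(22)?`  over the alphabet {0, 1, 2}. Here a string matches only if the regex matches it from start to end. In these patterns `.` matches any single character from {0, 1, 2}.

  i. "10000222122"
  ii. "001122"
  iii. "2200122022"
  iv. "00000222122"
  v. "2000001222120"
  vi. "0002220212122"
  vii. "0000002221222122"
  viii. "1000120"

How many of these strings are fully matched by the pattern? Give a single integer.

i. "10000222122" → match
ii. "001122" → no match
iii. "2200122022" → no match
iv. "00000222122" → match
v → no match
vi → match
vii → match
viii. "1000120" → no match
Total matched: 4

4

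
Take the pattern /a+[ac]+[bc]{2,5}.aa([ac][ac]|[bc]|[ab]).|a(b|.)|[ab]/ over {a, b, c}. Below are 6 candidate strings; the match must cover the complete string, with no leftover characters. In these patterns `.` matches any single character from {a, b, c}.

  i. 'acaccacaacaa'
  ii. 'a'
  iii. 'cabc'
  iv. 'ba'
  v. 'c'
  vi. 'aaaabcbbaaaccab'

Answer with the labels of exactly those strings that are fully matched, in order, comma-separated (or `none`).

ii

i → no match
ii → match
iii → no match
iv → no match
v → no match
vi → no match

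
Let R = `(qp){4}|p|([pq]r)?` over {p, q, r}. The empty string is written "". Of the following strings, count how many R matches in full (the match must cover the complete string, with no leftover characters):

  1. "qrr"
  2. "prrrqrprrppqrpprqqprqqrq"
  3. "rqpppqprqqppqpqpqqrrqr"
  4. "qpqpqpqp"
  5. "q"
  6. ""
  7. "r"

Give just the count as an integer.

1. "qrr" → no match
2 → no match
3 → no match
4. "qpqpqpqp" → match
5. "q" → no match
6. "" → match
7. "r" → no match
Total matched: 2

2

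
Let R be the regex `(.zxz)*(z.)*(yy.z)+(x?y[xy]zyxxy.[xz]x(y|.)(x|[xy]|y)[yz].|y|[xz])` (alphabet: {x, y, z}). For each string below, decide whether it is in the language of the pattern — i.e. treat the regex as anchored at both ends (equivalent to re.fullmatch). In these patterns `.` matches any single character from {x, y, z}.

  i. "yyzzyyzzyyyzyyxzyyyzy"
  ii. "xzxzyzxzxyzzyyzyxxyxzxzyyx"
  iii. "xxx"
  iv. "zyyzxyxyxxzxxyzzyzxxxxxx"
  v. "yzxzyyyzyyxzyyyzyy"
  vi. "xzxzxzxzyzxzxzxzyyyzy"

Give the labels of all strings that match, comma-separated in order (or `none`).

i → match
ii → no match
iii → no match
iv → no match
v → no match
vi → match

i, vi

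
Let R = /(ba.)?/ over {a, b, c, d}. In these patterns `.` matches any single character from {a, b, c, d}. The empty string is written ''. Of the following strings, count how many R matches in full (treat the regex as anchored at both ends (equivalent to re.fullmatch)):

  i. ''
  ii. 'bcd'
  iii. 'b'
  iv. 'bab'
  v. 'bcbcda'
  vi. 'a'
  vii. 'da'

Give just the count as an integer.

i → match
ii → no match
iii → no match
iv → match
v → no match
vi → no match
vii → no match
Total matched: 2

2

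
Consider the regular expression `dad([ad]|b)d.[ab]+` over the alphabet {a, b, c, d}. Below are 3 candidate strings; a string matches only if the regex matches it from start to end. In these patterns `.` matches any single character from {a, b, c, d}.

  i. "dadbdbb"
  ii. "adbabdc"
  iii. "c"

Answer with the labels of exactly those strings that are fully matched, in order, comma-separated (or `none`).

i

i → match
ii → no match — must start with "dad"
iii → no match — must start with "dad"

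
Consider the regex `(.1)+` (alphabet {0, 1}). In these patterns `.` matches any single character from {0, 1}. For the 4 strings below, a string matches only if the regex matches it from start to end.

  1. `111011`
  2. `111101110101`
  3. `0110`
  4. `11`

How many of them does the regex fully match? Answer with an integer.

2

1 → no match
2 → match
3 → no match — must end with `1`
4 → match
Total matched: 2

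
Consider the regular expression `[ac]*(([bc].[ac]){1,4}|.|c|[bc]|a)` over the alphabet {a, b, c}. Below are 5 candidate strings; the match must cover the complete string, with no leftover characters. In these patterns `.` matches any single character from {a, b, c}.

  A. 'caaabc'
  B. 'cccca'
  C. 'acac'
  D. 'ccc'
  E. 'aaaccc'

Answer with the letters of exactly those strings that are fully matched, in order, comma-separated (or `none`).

A → no match
B → match
C → match
D → match
E → match

B, C, D, E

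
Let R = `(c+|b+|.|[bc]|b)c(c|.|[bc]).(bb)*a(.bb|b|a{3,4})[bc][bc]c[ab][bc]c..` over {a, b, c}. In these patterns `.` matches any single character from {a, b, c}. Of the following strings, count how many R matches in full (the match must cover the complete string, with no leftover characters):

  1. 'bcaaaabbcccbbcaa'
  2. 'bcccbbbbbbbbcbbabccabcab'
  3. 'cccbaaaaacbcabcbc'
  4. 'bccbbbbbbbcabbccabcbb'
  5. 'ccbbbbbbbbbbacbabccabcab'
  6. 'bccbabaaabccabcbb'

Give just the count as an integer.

1 → match
2 → no match
3 → match
4 → no match
5 → no match
6 → no match
Total matched: 2

2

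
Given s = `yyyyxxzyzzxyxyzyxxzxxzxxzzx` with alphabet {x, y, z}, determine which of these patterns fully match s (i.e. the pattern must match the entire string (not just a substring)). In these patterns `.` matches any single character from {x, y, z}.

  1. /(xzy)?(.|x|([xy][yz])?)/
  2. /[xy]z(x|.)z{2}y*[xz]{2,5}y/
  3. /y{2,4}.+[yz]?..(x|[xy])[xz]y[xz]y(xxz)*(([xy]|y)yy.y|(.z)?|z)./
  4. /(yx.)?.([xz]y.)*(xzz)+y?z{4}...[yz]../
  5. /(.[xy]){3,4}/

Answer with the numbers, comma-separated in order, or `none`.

1 → no match
2 → no match — must end with `y`
3 → match
4 → no match
5 → no match

3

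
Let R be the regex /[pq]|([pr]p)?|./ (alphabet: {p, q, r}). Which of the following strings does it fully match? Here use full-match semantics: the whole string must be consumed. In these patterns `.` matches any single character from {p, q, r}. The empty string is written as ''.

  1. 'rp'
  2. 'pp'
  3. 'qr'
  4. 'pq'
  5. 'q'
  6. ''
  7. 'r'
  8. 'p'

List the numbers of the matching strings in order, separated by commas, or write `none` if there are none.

1 → match
2 → match
3 → no match
4 → no match
5 → match
6 → match
7 → match
8 → match

1, 2, 5, 6, 7, 8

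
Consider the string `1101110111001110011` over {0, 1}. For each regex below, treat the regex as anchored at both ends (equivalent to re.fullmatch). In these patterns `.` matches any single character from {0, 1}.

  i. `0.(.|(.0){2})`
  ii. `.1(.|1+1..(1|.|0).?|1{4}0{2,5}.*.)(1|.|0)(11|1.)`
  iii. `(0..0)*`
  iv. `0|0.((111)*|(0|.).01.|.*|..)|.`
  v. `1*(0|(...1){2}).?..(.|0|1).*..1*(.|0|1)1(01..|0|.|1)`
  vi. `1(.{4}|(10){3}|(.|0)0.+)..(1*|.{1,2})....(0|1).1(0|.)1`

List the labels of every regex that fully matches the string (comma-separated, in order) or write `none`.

i → no match — must start with `0`
ii → no match
iii → no match
iv → no match
v → match
vi → no match

v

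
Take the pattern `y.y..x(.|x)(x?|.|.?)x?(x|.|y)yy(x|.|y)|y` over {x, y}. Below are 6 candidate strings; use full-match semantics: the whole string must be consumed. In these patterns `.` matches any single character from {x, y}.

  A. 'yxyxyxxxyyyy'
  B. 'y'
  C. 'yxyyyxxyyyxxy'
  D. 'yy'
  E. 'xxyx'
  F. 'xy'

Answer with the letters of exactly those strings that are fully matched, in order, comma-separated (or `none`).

A → match
B → match
C → no match
D → no match
E → no match — must start with 'y'
F → no match — must start with 'y'

A, B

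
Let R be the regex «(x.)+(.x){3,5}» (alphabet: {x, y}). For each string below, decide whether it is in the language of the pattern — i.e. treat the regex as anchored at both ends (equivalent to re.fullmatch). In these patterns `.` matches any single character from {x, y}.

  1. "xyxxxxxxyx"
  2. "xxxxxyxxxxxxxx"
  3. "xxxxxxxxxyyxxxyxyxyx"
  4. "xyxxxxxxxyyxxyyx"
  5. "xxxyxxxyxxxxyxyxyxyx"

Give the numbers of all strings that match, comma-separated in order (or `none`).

1 → match
2 → match
3 → match
4 → no match
5 → match

1, 2, 3, 5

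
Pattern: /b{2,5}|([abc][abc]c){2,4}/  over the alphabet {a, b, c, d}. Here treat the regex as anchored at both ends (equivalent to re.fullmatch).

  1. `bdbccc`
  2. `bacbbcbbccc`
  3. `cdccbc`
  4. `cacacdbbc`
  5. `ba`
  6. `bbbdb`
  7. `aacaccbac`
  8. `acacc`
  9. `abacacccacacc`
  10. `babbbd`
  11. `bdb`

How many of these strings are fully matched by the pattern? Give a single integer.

1

1 → no match
2 → no match
3 → no match
4 → no match
5 → no match
6 → no match
7 → match
8 → no match
9 → no match
10 → no match
11 → no match
Total matched: 1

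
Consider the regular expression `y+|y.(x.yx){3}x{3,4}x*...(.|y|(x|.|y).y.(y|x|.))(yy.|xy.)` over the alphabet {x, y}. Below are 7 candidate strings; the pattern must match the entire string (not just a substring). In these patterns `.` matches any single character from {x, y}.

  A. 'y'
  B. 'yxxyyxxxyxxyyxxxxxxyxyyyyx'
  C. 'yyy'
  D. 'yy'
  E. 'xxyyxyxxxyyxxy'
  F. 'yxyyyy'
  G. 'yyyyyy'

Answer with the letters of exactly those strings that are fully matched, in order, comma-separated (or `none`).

A → match
B → match
C → match
D → match
E → no match — must start with 'y'
F → no match
G → match

A, B, C, D, G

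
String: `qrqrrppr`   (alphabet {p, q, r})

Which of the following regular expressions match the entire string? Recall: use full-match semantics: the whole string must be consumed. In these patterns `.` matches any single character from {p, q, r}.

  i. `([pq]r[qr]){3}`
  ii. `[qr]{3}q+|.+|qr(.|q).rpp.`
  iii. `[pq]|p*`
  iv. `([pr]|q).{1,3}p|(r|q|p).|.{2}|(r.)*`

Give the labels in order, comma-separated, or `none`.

ii

i → no match
ii → match
iii → no match
iv → no match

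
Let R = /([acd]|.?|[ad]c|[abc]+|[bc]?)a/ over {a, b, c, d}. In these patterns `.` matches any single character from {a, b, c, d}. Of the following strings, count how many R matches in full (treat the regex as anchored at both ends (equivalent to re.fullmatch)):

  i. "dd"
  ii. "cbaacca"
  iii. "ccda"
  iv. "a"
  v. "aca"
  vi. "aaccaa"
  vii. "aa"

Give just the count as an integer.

i → no match — must end with "a"
ii → match
iii → no match
iv → match
v → match
vi → match
vii → match
Total matched: 5

5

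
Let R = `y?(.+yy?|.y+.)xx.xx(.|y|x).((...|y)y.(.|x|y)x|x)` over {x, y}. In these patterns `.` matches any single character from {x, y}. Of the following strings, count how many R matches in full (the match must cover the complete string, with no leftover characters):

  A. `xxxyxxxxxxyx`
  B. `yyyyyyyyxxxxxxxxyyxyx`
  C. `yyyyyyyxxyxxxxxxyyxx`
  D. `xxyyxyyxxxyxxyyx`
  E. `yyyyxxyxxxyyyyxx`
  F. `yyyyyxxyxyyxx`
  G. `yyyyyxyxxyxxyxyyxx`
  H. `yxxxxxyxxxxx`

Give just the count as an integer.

A → match
B → match
C → no match
D → no match
E → match
F → no match
G → no match
H → no match
Total matched: 3

3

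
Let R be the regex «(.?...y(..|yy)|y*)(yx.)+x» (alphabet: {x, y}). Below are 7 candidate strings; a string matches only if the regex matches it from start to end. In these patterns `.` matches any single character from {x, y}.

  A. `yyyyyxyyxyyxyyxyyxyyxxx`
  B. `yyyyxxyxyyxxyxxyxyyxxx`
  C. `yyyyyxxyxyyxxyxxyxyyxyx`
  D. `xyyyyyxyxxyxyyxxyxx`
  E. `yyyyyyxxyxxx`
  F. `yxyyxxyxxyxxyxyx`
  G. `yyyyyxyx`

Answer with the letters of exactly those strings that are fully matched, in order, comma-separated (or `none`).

A → match
B → match
C → match
D → no match
E. `yyyyyyxxyxxx` → match
F → match
G. `yyyyyxyx` → match

A, B, C, E, F, G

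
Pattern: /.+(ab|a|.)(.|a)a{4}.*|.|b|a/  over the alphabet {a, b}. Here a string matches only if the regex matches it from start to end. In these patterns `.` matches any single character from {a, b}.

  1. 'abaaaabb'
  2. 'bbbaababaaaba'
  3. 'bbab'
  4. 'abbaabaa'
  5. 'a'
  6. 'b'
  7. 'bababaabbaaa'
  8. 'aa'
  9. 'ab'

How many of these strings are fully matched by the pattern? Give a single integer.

2

1. 'abaaaabb' → no match
2 → no match
3. 'bbab' → no match
4. 'abbaabaa' → no match
5. 'a' → match
6. 'b' → match
7. 'bababaabbaaa' → no match
8. 'aa' → no match
9. 'ab' → no match
Total matched: 2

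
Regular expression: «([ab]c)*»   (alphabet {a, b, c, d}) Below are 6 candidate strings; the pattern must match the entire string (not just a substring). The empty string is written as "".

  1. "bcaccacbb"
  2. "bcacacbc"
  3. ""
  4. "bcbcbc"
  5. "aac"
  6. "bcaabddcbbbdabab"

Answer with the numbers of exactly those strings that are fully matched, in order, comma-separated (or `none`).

2, 3, 4

1 → no match
2 → match
3 → match
4 → match
5 → no match
6 → no match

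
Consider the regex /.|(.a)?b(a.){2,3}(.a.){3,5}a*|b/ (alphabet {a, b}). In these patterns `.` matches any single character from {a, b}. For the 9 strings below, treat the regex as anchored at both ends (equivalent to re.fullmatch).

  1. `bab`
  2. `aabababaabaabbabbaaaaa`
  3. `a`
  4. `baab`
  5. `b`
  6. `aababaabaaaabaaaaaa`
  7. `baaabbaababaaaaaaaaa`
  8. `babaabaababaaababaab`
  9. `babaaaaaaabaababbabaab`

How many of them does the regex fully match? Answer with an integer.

1 → no match
2 → match
3 → match
4 → no match
5 → match
6 → match
7 → match
8 → match
9 → match
Total matched: 7

7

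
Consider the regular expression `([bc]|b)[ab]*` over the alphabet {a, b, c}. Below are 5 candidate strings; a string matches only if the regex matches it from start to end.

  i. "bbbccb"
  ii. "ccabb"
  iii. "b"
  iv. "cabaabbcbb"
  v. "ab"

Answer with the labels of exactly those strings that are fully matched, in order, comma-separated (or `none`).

iii

i → no match
ii → no match
iii → match
iv → no match
v → no match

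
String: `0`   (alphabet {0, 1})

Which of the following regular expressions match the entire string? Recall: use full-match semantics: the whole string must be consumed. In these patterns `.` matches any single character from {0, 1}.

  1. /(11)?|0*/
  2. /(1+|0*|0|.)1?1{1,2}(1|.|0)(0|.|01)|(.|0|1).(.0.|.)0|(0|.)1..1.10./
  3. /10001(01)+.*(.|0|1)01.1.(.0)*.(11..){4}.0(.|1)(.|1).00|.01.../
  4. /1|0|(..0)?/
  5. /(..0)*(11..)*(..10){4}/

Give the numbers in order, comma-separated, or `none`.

1, 4

1 → match
2 → no match
3 → no match
4 → match
5 → no match — must end with `10`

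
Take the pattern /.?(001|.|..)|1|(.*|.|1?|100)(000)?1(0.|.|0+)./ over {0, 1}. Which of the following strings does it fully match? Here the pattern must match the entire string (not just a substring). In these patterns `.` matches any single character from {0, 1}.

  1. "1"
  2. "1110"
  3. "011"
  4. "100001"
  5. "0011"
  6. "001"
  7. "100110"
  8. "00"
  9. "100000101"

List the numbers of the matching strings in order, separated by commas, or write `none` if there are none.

1 → match
2 → match
3 → match
4 → match
5 → no match
6 → match
7 → match
8 → match
9 → match

1, 2, 3, 4, 6, 7, 8, 9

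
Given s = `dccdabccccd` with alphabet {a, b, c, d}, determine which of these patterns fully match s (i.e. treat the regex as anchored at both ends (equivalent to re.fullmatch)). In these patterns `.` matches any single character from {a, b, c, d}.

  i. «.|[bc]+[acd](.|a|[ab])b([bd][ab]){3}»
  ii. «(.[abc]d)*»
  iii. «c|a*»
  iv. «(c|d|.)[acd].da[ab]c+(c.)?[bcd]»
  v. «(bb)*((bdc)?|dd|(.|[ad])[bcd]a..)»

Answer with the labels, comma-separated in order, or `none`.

i → no match
ii → no match
iii → no match
iv → match
v → no match

iv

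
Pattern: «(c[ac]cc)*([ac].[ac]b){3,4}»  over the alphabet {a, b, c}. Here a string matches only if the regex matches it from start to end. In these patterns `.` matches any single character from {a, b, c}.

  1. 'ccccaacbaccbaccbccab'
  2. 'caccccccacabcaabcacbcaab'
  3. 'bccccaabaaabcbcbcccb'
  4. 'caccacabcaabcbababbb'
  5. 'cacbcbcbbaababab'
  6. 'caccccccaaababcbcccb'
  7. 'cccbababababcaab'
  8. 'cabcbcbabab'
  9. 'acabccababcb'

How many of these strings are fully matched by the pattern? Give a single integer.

1 → match
2 → match
3 → no match
4 → no match
5 → no match
6 → match
7 → match
8 → no match
9 → match
Total matched: 5

5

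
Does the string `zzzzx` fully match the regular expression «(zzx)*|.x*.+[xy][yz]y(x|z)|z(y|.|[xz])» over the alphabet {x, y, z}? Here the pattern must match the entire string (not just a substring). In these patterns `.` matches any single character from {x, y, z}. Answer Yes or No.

No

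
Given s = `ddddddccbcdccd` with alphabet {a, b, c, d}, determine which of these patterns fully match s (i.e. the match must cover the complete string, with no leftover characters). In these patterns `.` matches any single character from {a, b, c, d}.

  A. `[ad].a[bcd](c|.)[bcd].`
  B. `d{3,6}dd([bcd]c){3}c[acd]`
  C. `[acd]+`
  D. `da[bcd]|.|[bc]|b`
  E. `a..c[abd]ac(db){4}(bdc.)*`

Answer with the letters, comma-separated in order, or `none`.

A → no match
B → match
C → no match
D → no match
E → no match — must start with `a`

B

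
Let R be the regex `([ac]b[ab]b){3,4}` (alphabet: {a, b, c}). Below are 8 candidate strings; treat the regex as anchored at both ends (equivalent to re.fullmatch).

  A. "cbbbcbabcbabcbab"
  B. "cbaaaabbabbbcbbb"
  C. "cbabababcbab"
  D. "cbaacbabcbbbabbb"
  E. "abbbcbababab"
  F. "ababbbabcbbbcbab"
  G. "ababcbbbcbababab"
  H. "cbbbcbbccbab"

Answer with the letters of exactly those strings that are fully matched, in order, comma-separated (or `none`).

A, C, E, G

A → match
B → no match
C → match
D → no match
E → match
F → no match
G → match
H → no match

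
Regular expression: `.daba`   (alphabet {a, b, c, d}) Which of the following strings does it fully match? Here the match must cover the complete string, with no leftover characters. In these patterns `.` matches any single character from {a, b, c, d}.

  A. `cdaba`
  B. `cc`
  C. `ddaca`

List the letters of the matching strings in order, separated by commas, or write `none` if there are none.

A

A. `cdaba` → match
B. `cc` → no match — must end with `daba`
C. `ddaca` → no match — must end with `daba`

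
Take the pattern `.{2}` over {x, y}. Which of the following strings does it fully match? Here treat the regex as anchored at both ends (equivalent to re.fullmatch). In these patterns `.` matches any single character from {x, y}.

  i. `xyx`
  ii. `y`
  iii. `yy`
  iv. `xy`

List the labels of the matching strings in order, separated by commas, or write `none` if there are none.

i. `xyx` → no match
ii. `y` → no match
iii. `yy` → match
iv. `xy` → match

iii, iv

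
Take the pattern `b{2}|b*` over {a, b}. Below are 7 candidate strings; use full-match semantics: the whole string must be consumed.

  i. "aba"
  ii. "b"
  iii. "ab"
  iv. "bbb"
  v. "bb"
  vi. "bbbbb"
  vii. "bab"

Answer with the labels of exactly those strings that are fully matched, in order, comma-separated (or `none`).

i → no match
ii → match
iii → no match
iv → match
v → match
vi → match
vii → no match

ii, iv, v, vi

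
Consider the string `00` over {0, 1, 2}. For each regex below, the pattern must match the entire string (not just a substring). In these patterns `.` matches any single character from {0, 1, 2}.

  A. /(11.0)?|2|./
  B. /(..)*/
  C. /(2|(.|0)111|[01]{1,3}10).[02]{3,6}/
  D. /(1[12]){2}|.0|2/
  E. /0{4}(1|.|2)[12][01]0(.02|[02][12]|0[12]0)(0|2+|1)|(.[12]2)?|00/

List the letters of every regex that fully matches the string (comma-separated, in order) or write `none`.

A → no match
B → match
C → no match
D → match
E → match

B, D, E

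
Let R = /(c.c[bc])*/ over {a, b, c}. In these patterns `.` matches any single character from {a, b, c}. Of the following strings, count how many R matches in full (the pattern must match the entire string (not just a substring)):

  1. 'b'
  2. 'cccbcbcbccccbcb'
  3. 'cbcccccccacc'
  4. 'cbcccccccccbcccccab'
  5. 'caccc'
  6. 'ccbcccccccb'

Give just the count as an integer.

1

1 → no match
2 → no match
3 → match
4 → no match
5 → no match
6 → no match
Total matched: 1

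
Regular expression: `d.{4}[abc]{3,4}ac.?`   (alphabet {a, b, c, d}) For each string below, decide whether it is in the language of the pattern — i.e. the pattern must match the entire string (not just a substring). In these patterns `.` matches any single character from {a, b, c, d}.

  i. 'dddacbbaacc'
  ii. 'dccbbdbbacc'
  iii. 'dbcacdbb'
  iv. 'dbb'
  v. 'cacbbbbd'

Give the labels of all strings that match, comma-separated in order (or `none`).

i

i → match
ii → no match
iii → no match
iv → no match
v → no match — must start with 'd'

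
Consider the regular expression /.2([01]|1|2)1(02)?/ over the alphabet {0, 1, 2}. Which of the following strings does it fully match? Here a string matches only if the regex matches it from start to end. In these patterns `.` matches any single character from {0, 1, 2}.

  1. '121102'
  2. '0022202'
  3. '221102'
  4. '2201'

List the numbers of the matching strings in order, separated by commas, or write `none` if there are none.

1, 3, 4

1 → match
2 → no match
3 → match
4 → match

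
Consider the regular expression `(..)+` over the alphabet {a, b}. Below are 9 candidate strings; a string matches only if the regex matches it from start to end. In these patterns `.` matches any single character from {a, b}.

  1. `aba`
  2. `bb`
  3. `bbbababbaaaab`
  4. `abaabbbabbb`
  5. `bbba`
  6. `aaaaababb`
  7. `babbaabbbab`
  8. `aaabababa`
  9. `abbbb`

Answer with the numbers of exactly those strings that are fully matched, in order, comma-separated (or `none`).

1 → no match
2 → match
3 → no match
4 → no match
5 → match
6 → no match
7 → no match
8 → no match
9 → no match

2, 5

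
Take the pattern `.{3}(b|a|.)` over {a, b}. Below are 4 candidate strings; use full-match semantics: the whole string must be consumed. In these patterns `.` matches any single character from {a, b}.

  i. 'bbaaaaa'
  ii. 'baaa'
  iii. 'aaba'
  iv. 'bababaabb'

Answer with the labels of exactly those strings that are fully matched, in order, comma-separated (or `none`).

ii, iii

i → no match
ii → match
iii → match
iv → no match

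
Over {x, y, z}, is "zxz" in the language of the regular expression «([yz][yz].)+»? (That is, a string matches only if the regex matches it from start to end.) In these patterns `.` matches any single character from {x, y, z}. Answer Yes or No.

No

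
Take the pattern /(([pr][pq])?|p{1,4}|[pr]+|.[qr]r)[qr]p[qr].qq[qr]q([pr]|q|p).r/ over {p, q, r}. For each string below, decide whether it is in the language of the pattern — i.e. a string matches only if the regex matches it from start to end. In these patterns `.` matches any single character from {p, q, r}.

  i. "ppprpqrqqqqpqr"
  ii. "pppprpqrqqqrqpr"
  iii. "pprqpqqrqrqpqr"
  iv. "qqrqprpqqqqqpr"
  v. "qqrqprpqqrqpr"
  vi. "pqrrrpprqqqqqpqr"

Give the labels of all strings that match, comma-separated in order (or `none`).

i → match
ii → no match
iii → no match
iv → match
v → no match
vi → no match

i, iv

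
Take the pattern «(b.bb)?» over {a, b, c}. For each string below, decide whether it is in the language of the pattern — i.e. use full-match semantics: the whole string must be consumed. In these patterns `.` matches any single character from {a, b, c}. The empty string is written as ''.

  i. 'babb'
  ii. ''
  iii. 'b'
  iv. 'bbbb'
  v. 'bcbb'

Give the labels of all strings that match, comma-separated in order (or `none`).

i, ii, iv, v

i. 'babb' → match
ii. '' → match
iii. 'b' → no match
iv. 'bbbb' → match
v. 'bcbb' → match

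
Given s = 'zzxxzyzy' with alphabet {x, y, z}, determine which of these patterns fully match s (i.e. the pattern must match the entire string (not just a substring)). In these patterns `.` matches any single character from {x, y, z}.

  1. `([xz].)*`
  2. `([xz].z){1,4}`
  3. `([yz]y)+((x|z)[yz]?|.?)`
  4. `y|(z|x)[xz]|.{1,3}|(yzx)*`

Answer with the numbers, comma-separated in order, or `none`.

1 → match
2 → no match — must end with 'z'
3 → no match
4 → no match

1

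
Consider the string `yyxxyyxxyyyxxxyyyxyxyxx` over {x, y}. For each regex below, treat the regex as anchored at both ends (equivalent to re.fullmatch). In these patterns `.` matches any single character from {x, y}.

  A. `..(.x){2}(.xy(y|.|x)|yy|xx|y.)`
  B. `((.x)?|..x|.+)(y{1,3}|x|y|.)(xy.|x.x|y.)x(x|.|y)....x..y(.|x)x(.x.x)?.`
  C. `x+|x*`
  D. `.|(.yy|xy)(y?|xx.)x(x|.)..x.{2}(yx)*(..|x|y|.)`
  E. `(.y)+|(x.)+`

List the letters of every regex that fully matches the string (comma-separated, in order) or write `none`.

B

A → no match
B → match
C → no match
D → no match
E → no match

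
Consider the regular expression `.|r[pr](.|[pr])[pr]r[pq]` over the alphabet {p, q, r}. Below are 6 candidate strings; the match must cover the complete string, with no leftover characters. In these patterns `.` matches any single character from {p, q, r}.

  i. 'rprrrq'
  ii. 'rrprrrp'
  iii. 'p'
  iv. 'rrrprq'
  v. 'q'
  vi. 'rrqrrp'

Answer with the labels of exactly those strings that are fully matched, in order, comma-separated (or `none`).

i → match
ii → no match
iii → match
iv → match
v → match
vi → match

i, iii, iv, v, vi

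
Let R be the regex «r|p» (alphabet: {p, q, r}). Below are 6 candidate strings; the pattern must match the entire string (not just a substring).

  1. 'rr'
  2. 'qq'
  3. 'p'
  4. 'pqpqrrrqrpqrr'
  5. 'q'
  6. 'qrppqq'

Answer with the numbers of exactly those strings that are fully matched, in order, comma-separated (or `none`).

3

1 → no match
2 → no match
3 → match
4 → no match
5 → no match
6 → no match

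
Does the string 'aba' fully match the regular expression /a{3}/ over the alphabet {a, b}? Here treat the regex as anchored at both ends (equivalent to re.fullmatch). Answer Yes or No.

No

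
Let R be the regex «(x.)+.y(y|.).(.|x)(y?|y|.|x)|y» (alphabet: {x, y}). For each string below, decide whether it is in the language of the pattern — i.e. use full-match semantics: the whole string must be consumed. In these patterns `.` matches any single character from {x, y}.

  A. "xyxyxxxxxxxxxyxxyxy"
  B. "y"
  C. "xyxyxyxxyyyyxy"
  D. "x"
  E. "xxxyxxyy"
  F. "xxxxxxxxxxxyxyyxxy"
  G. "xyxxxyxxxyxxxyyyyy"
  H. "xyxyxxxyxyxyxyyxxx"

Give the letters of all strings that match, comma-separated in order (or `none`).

B, C, E, F, G, H

A → no match
B → match
C → match
D → no match
E → match
F → match
G → match
H → match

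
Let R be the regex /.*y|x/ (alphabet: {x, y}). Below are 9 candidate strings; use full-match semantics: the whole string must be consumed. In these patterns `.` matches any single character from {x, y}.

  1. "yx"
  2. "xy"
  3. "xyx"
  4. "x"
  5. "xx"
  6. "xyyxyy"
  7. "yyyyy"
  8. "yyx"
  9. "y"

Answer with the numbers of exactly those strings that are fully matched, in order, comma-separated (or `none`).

1 → no match
2 → match
3 → no match
4 → match
5 → no match
6 → match
7 → match
8 → no match
9 → match

2, 4, 6, 7, 9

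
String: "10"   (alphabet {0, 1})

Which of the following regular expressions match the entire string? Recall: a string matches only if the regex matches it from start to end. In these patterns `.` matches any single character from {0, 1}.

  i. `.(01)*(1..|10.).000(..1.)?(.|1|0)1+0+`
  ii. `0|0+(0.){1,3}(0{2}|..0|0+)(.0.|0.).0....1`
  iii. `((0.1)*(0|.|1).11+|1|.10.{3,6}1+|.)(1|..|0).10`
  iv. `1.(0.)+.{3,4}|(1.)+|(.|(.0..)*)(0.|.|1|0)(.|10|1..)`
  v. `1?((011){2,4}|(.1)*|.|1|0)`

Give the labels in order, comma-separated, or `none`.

iv, v

i → no match
ii → no match — must start with "0"
iii → no match
iv → match
v → match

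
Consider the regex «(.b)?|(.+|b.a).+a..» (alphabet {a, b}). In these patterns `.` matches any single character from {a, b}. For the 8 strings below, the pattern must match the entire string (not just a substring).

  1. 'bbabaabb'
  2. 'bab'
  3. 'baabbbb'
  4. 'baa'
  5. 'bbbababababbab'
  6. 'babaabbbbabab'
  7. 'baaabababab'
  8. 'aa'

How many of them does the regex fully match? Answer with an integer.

1

1 → match
2 → no match
3 → no match
4 → no match
5 → no match
6 → no match
7 → no match
8 → no match
Total matched: 1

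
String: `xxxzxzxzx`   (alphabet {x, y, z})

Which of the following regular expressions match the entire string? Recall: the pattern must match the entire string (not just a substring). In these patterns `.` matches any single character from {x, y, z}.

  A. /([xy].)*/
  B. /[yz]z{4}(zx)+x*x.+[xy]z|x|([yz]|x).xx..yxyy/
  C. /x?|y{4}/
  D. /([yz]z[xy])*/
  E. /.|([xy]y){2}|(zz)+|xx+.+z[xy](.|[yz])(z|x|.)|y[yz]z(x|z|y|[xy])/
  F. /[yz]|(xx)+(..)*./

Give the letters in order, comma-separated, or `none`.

A → no match
B → no match
C → no match
D → no match
E → match
F → match

E, F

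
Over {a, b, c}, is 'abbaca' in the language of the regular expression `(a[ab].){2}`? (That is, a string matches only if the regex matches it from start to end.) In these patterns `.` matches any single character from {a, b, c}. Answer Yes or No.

No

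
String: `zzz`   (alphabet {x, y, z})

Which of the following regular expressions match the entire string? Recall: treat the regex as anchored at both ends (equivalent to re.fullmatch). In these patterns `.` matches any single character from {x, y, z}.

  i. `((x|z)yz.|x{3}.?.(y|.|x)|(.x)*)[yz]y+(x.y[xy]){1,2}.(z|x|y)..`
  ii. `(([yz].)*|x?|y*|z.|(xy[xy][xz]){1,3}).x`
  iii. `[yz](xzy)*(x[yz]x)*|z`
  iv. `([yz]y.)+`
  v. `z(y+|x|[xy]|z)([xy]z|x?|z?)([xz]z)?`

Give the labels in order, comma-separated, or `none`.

i → no match
ii → no match — must end with `x`
iii → no match
iv → no match
v → match

v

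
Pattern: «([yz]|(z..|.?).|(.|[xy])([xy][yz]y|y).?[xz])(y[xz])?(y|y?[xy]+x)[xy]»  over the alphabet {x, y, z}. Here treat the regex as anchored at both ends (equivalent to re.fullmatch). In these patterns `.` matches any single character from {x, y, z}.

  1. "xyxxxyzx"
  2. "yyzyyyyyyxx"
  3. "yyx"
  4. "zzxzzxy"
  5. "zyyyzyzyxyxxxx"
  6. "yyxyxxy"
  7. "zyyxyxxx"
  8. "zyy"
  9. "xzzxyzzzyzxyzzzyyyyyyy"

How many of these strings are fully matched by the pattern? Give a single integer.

6

1 → no match
2 → match
3 → match
4 → no match
5 → match
6 → match
7 → match
8 → match
9 → no match
Total matched: 6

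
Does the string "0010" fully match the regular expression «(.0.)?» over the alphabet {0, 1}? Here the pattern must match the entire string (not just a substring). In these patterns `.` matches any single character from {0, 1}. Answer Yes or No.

No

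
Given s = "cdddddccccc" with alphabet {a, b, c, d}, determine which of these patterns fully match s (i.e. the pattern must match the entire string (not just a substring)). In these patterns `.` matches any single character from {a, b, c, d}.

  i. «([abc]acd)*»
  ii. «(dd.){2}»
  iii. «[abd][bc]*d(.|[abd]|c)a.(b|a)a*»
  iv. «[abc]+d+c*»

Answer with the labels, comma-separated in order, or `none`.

i → no match
ii → no match — must start with "dd"
iii → no match
iv → match

iv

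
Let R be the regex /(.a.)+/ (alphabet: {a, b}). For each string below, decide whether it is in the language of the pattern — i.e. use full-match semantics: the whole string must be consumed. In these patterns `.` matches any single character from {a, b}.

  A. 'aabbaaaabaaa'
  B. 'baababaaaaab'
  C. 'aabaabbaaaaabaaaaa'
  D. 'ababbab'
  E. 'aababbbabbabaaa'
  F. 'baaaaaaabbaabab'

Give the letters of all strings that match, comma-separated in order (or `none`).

A, B, C, F

A → match
B → match
C → match
D → no match
E → no match
F → match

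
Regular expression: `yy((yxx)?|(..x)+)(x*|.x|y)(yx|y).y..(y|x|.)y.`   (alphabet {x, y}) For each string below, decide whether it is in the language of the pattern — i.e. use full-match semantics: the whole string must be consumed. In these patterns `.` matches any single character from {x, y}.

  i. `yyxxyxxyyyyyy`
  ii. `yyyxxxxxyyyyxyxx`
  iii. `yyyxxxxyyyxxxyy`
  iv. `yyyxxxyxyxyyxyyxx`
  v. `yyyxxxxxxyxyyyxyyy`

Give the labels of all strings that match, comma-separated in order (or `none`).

i → match
ii → no match
iii → match
iv → no match
v → match

i, iii, v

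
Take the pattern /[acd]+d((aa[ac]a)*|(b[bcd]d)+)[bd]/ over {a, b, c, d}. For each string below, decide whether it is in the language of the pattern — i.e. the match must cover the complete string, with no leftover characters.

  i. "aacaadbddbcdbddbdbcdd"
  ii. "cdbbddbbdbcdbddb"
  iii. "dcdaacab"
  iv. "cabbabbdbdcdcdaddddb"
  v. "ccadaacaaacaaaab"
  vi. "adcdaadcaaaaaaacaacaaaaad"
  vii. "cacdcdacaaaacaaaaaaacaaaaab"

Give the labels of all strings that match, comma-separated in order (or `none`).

iii

i → no match
ii → no match
iii → match
iv → no match
v → no match
vi → no match
vii → no match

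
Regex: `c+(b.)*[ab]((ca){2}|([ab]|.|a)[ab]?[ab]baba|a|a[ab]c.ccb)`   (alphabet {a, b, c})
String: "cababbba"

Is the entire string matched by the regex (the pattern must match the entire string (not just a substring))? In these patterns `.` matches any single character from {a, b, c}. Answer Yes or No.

No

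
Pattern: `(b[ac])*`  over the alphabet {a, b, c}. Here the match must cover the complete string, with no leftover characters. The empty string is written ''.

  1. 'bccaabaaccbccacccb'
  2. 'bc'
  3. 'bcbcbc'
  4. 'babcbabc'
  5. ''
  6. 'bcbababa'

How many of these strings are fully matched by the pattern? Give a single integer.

1 → no match
2 → match
3 → match
4 → match
5 → match
6 → match
Total matched: 5

5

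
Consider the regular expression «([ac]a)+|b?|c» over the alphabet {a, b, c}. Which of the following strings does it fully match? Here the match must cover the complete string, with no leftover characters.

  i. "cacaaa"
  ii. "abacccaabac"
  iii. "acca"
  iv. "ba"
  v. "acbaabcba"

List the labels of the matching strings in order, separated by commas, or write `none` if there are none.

i → match
ii → no match
iii → no match
iv → no match
v → no match

i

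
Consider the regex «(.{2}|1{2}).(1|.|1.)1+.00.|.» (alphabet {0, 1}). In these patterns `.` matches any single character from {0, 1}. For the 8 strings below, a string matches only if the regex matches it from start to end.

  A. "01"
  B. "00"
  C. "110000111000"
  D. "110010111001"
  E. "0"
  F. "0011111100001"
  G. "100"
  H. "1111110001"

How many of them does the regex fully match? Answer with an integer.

A → no match
B → no match
C → no match
D → no match
E → match
F → no match
G → no match
H → match
Total matched: 2

2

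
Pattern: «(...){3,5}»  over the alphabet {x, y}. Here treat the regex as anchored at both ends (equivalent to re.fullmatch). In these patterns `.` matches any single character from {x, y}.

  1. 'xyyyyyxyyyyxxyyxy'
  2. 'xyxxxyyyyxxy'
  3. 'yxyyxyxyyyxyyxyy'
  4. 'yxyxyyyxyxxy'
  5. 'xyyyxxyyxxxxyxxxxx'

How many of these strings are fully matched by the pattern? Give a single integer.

1 → no match
2. 'xyxxxyyyyxxy' → match
3 → no match
4. 'yxyxyyyxyxxy' → match
5 → no match
Total matched: 2

2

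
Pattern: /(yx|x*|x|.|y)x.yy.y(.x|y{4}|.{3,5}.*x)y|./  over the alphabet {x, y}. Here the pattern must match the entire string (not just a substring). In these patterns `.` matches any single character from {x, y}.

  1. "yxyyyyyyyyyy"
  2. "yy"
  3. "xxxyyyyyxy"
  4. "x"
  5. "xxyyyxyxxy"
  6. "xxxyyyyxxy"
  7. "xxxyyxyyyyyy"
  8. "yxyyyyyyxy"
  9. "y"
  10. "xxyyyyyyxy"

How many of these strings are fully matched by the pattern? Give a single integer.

9

1. "yxyyyyyyyyyy" → match
2. "yy" → no match
3. "xxxyyyyyxy" → match
4. "x" → match
5. "xxyyyxyxxy" → match
6. "xxxyyyyxxy" → match
7. "xxxyyxyyyyyy" → match
8. "yxyyyyyyxy" → match
9. "y" → match
10. "xxyyyyyyxy" → match
Total matched: 9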